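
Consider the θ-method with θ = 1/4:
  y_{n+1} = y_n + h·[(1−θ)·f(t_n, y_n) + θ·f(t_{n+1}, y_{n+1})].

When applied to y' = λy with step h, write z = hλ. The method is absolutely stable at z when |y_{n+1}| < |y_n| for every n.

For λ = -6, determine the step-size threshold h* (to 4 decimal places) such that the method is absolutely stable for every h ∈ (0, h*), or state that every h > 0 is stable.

Set f=λy, z=hλ:
  y_{n+1} = y_n + z·[3/4·y_n + 1/4·y_{n+1}] ⇒ (1 − 1/4z)y_{n+1} = (1 + 3/4z)y_n
  R(z) = (1 + 3/4z)/(1 − 1/4z).

Need |R(x)|<1, x<0.
x=-1.2: |R|=0.0769
R=−1: 1+3/4x = −1+1/4x ⇒ -1/2x=2 ⇒ x=2/(-1/2)=-4.0000
Confirm numerically:
  x=-3.346: |R|=0.82194 <1
  x=-3.006: |R|=0.71624 <1
  x=-2.071: |R|=0.36452 <1
  x=-4.536: |R|=1.12559 >1
  x=-4.246: |R|=1.05967 >1
  x=-4.229: |R|=1.05566 >1
Stable set (-4.0000, 0).

(-4.0000,0); λ=-6 ⇒ h* = (4)/6 = 0.6667.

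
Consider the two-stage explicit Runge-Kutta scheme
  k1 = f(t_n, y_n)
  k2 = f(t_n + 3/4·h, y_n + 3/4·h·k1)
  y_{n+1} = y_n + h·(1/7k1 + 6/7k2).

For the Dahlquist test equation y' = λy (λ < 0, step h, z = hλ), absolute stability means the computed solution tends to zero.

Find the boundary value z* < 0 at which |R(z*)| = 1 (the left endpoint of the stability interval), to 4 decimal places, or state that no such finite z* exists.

Set f=λy, z=hλ:
  k1=λy_n ⇒ h·k1=z·y_n;  k2=λ(1+3/4z)y_n ⇒ h·k2=z(1+3/4z)y_n
  y_{n+1}/y_n = 1 + 1/7z + 6/7z(1+3/4z) = 1 + z + 9/14z²
  ⇒ R(z) = 1 + z + 9/14z².

Need |R(x)|<1, x<0.
x=-0.66: |R|=0.6200
R=1: x+9/14x²=0 ⇒ x=−14/9=-1.5556; min R=1−1/(4·9/14)=0.6111>−1
Confirm numerically:
  x=-1.454: |R|=0.90507 <1
  x=-1.203: |R|=0.72735 <1
  x=-1.175: |R|=0.71254 <1
  x=-0.941: |R|=0.62824 <1
  x=-2.153: |R|=1.82691 >1
  x=-2.103: |R|=1.74011 >1
  x=-1.968: |R|=1.52180 >1
So |R|<1 on (-1.5556, 0).

left endpoint -1.5556.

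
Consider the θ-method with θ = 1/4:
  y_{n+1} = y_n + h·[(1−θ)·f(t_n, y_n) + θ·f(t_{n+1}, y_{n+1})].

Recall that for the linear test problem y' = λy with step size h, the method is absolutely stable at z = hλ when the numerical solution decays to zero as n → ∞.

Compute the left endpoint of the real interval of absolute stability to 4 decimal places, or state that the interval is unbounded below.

z* = -4.0000.

Set f=λy, z=hλ:
  y_{n+1} = y_n + z·[3/4·y_n + 1/4·y_{n+1}] ⇒ (1 − 1/4z)y_{n+1} = (1 + 3/4z)y_n
  so R(z) = (1 + 3/4z)/(1 − 1/4z).

Find x<0 with |R(x)|<1.
x=-0.58: |R|=0.4934
R=−1: 1+3/4x = −1+1/4x ⇒ -1/2x=2 ⇒ x=2/(-1/2)=-4.0000
Confirm numerically:
  x=-3.402: |R|=0.83842 <1
  x=-3.092: |R|=0.74394 <1
  x=-2.648: |R|=0.59326 <1
  x=-1.914: |R|=0.29456 <1
  x=-4.565: |R|=1.13193 >1
  x=-4.526: |R|=1.12339 >1
  x=-4.188: |R|=1.04592 >1
So |R|<1 on (-4.0000, 0).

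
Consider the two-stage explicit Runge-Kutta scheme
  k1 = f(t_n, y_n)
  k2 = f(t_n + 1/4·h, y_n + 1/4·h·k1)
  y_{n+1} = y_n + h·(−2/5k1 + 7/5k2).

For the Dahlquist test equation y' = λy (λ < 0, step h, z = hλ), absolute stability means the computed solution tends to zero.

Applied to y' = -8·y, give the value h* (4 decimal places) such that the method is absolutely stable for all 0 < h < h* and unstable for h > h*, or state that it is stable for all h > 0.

On y'=λy, z=hλ:
  k1=λy_n ⇒ h·k1=z·y_n;  k2=λ(1+1/4z)y_n ⇒ h·k2=z(1+1/4z)y_n
  y_{n+1}/y_n = 1 − 2/5z + 7/5z(1+1/4z) = 1 + z + 7/20z²
  ⇒ R(z) = 1 + z + 7/20z².

Boundary: |R(x)|=1, x<0.
x=-1.24: |R|=0.2982
R=1: x+7/20x²=0 ⇒ x=−20/7=-2.8571; min R=1−1/(4·7/20)=0.2857>−1
Confirm numerically:
  x=-1.746: |R|=0.32098 <1
  x=-1.630: |R|=0.29991 <1
  x=-1.471: |R|=0.28634 <1
  x=-1.264: |R|=0.29519 <1
  x=-3.290: |R|=1.49843 >1
  x=-3.118: |R|=1.28467 >1
  x=-3.081: |R|=1.24140 >1
So |R|<1 on (-2.8571, 0).

(-2.8571,0); λ=-8 ⇒ h* = (20/7)/8 = 0.3571.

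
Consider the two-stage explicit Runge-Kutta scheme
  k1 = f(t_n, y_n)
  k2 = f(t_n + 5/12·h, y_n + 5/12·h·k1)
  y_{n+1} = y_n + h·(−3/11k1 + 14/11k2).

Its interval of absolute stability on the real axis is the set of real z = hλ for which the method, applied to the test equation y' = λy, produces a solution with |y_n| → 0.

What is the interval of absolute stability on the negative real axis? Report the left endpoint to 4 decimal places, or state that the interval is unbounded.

On y'=λy, z=hλ:
  k1=λy_n ⇒ h·k1=z·y_n;  k2=λ(1+5/12z)y_n ⇒ h·k2=z(1+5/12z)y_n
  y_{n+1}/y_n = 1 − 3/11z + 14/11z(1+5/12z) = 1 + z + 35/66z²
  R(z) = 1 + z + 35/66z².

Find x<0 with |R(x)|<1.
x=-0.62: |R|=0.5838
R=1: x+35/66x²=0 ⇒ x=−66/35=-1.8857; min R=1−1/(4·35/66)=0.5286>−1
Confirm numerically:
  x=-1.705: |R|=0.83660 <1
  x=-1.578: |R|=0.74250 <1
  x=-1.553: |R|=0.72599 <1
  x=-2.291: |R|=1.49239 >1
  x=-2.278: |R|=1.47389 >1
So |R|<1 on (-1.8857, 0).

(-1.8857, 0).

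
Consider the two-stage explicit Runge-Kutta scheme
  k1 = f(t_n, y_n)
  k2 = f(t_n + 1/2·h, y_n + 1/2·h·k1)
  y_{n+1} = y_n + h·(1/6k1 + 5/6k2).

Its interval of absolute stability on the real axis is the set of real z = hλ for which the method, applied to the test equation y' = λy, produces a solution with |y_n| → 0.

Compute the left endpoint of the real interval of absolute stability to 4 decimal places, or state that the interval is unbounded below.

left endpoint -2.4000.

With y'=λy (z=hλ):
  k1=λy_n ⇒ h·k1=z·y_n;  k2=λ(1+1/2z)y_n ⇒ h·k2=z(1+1/2z)y_n
  y_{n+1}/y_n = 1 + 1/6z + 5/6z(1+1/2z) = 1 + z + 5/12z²
  so R(z) = 1 + z + 5/12z².

Boundary: |R(x)|=1, x<0.
x=-1.35: |R|=0.4094
R=1: x+5/12x²=0 ⇒ x=−12/5=-2.4000; min R=1−1/(4·5/12)=0.4000>−1
Confirm numerically:
  x=-1.465: |R|=0.42926 <1
  x=-1.202: |R|=0.40000 <1
  x=-1.108: |R|=0.40353 <1
  x=-1.052: |R|=0.40913 <1
  x=-2.683: |R|=1.31637 >1
  x=-2.473: |R|=1.07522 >1
So |R|<1 on (-2.4000, 0).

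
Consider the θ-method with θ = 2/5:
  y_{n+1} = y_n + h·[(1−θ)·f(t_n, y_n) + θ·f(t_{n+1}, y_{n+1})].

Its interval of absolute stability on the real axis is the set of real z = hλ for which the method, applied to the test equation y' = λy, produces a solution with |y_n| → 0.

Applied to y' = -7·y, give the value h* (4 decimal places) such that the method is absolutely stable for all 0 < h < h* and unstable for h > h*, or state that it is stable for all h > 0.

(-10.0000,0); λ=-7 ⇒ h* = (10)/7 = 1.4286.

Set f=λy, z=hλ:
  y_{n+1} = y_n + z·[3/5·y_n + 2/5·y_{n+1}] ⇒ (1 − 2/5z)y_{n+1} = (1 + 3/5z)y_n
  Hence R(z) = (1 + 3/5z)/(1 − 2/5z).

Find x<0 with |R(x)|<1.
x=-0.79: |R|=0.3997
R=−1: 1+3/5x = −1+2/5x ⇒ -1/5x=2 ⇒ x=2/(-1/5)=-10.0000
Confirm numerically:
  x=-7.948: |R|=0.90180 <1
  x=-5.079: |R|=0.67535 <1
  x=-4.860: |R|=0.65082 <1
  x=-10.446: |R|=1.01723 >1
  x=-10.163: |R|=1.00644 >1
So |R|<1 on (-10.0000, 0).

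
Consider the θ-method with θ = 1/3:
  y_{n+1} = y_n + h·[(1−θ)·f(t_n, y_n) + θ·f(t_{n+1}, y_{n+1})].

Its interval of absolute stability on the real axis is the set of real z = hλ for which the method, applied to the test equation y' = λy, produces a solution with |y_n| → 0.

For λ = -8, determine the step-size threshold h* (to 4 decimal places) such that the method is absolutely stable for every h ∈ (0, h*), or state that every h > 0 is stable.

(-6.0000,0); λ=-8 ⇒ h* = (6)/8 = 0.7500.

Test eqn y'=λy, z=hλ:
  y_{n+1} = y_n + z·[2/3·y_n + 1/3·y_{n+1}] ⇒ (1 − 1/3z)y_{n+1} = (1 + 2/3z)y_n
  R(z) = (1 + 2/3z)/(1 − 1/3z).

Solve |R(x)|<1 on ℝ⁻.
x=-1.38: |R|=0.0548
R=−1: 1+2/3x = −1+1/3x ⇒ -1/3x=2 ⇒ x=2/(-1/3)=-6.0000
Confirm numerically:
  x=-5.432: |R|=0.93264 <1
  x=-3.557: |R|=0.62742 <1
  x=-3.513: |R|=0.61815 <1
  x=-6.403: |R|=1.04286 >1
  x=-6.207: |R|=1.02248 >1
So |R|<1 on (-6.0000, 0).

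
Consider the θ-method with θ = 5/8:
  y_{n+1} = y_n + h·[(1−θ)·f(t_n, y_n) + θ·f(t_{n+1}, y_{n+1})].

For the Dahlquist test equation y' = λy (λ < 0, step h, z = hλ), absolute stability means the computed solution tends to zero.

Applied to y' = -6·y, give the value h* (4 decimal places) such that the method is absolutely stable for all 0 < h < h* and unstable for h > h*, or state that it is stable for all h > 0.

Test eqn y'=λy, z=hλ:
  y_{n+1} = y_n + z·[3/8·y_n + 5/8·y_{n+1}] ⇒ (1 − 5/8z)y_{n+1} = (1 + 3/8z)y_n
  so R(z) = (1 + 3/8z)/(1 − 5/8z).

Need |R(x)|<1, x<0.
x=-1.29: |R|=0.2858
x=-2: |R|=0.1111
x=-10: |R|=0.3793
x=-100: |R|=0.5748
θ=5/8≥1/2 ⇒ |1+3/8x|<|1−5/8x| ∀x<0 ⇒ stable on all of ℝ⁻.

interval (−∞, 0). Any h>0 works for λ=-6.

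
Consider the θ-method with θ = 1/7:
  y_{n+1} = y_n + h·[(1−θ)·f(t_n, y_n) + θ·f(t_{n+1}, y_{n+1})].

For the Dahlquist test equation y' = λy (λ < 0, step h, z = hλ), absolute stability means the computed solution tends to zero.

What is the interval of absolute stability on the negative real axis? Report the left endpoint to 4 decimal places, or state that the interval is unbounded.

Test eqn y'=λy, z=hλ:
  y_{n+1} = y_n + z·[6/7·y_n + 1/7·y_{n+1}] ⇒ (1 − 1/7z)y_{n+1} = (1 + 6/7z)y_n
  so R(z) = (1 + 6/7z)/(1 − 1/7z).

Find x<0 with |R(x)|<1.
x=-0.65: |R|=0.4052
R=−1: 1+6/7x = −1+1/7x ⇒ -5/7x=2 ⇒ x=2/(-5/7)=-2.8000
Confirm numerically:
  x=-2.744: |R|=0.97126 <1
  x=-1.657: |R|=0.33984 <1
  x=-1.363: |R|=0.14086 <1
  x=-1.276: |R|=0.07927 <1
  x=-3.352: |R|=1.26662 >1
  x=-3.289: |R|=1.23763 >1
  x=-2.924: |R|=1.06247 >1
So |R|<1 on (-2.8000, 0).

(-2.8000, 0).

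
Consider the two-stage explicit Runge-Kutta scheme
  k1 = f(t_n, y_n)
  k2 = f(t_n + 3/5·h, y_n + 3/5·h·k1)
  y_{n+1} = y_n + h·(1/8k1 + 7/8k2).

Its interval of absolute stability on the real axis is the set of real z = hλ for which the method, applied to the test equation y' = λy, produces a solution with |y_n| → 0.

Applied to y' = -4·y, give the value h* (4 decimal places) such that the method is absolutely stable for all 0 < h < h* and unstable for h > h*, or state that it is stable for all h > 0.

With y'=λy (z=hλ):
  k1=λy_n ⇒ h·k1=z·y_n;  k2=λ(1+3/5z)y_n ⇒ h·k2=z(1+3/5z)y_n
  y_{n+1}/y_n = 1 + 1/8z + 7/8z(1+3/5z) = 1 + z + 21/40z²
  Hence R(z) = 1 + z + 21/40z².

Boundary: |R(x)|=1, x<0.
x=-1.67: |R|=0.7942
R=1: x+21/40x²=0 ⇒ x=−40/21=-1.9048; min R=1−1/(4·21/40)=0.5238>−1
Confirm numerically:
  x=-1.306: |R|=0.58946 <1
  x=-1.201: |R|=0.55626 <1
  x=-1.129: |R|=0.54019 <1
  x=-0.769: |R|=0.54146 <1
  x=-2.323: |R|=1.51007 >1
  x=-2.136: |R|=1.25931 >1
  x=-1.956: |R|=1.05262 >1
Interval (-1.9048, 0).

(-1.9048,0); λ=-4 ⇒ h* = (40/21)/4 = 0.4762.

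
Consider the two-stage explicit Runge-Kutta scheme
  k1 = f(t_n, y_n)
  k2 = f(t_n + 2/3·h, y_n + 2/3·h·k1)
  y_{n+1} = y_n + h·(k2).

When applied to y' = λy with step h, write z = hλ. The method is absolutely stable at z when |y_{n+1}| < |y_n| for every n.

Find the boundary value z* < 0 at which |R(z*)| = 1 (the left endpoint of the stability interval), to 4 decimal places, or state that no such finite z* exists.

With y'=λy (z=hλ):
  k1=λy_n ⇒ h·k1=z·y_n;  k2=λ(1+2/3z)y_n ⇒ h·k2=z(1+2/3z)y_n
  y_{n+1}/y_n = 1 + z(1+2/3z) = 1 + z + 2/3z²
  R(z) = 1 + z + 2/3z².

Boundary: |R(x)|=1, x<0.
x=-0.76: |R|=0.6251
R=1: x+2/3x²=0 ⇒ x=−3/2=-1.5000; min R=1−1/(4·2/3)=0.6250>−1
Confirm numerically:
  x=-1.437: |R|=0.93965 <1
  x=-1.346: |R|=0.86181 <1
  x=-1.009: |R|=0.66972 <1
  x=-1.840: |R|=1.41707 >1
  x=-1.696: |R|=1.22161 >1
  x=-1.659: |R|=1.17585 >1
Stable set (-1.5000, 0).

z* = -1.5000.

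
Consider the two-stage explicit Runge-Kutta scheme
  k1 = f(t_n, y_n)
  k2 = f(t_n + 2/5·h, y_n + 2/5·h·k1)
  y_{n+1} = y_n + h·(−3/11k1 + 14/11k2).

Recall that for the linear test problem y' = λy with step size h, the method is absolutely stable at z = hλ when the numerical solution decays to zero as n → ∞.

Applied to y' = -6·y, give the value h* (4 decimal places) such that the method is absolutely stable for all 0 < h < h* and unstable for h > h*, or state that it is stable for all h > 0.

With y'=λy (z=hλ):
  k1=λy_n ⇒ h·k1=z·y_n;  k2=λ(1+2/5z)y_n ⇒ h·k2=z(1+2/5z)y_n
  y_{n+1}/y_n = 1 − 3/11z + 14/11z(1+2/5z) = 1 + z + 28/55z²
  R(z) = 1 + z + 28/55z².

Find x<0 with |R(x)|<1.
x=-1.06: |R|=0.5120
R=1: x+28/55x²=0 ⇒ x=−55/28=-1.9643; min R=1−1/(4·28/55)=0.5089>−1
Confirm numerically:
  x=-1.554: |R|=0.67541 <1
  x=-1.303: |R|=0.56134 <1
  x=-0.787: |R|=0.52832 <1
  x=-2.520: |R|=1.71293 >1
  x=-2.262: |R|=1.34284 >1
Stable set (-1.9643, 0).

(-1.9643,0); λ=-6 ⇒ h* = (55/28)/6 = 0.3274.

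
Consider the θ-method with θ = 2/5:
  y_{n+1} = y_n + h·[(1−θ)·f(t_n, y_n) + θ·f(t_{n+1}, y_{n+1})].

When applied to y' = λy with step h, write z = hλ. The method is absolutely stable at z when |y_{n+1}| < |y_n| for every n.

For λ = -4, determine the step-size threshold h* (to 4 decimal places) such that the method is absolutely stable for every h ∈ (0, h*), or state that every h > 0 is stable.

Set f=λy, z=hλ:
  y_{n+1} = y_n + z·[3/5·y_n + 2/5·y_{n+1}] ⇒ (1 − 2/5z)y_{n+1} = (1 + 3/5z)y_n
  Hence R(z) = (1 + 3/5z)/(1 − 2/5z).

Solve |R(x)|<1 on ℝ⁻.
x=-1.52: |R|=0.0547
R=−1: 1+3/5x = −1+2/5x ⇒ -1/5x=2 ⇒ x=2/(-1/5)=-10.0000
Confirm numerically:
  x=-9.756: |R|=0.99005 <1
  x=-8.246: |R|=0.91839 <1
  x=-5.362: |R|=0.70504 <1
  x=-10.412: |R|=1.01595 >1
  x=-10.329: |R|=1.01282 >1
  x=-10.170: |R|=1.00671 >1
Interval (-10.0000, 0).

(-10.0000,0); λ=-4 ⇒ h* = (10)/4 = 2.5000.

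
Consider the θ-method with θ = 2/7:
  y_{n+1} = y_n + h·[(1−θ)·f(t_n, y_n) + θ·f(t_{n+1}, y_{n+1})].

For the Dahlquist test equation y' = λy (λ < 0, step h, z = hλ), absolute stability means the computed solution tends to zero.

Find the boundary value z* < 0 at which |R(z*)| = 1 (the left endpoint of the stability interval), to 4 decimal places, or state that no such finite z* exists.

left endpoint -4.6667.

With y'=λy (z=hλ):
  y_{n+1} = y_n + z·[5/7·y_n + 2/7·y_{n+1}] ⇒ (1 − 2/7z)y_{n+1} = (1 + 5/7z)y_n
  so R(z) = (1 + 5/7z)/(1 − 2/7z).

Boundary: |R(x)|=1, x<0.
x=-1.52: |R|=0.0598
R=−1: 1+5/7x = −1+2/7x ⇒ -3/7x=2 ⇒ x=2/(-3/7)=-4.6667
Confirm numerically:
  x=-3.939: |R|=0.85327 <1
  x=-2.613: |R|=0.49607 <1
  x=-2.334: |R|=0.40024 <1
  x=-5.226: |R|=1.09615 >1
  x=-4.916: |R|=1.04444 >1
Interval (-4.6667, 0).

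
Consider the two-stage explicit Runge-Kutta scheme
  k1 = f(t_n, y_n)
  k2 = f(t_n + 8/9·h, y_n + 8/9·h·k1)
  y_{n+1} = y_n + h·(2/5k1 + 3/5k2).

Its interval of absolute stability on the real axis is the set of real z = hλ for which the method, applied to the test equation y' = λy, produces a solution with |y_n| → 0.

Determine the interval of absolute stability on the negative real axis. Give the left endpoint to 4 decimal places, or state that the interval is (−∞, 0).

z∈(-1.8750,0).

Test eqn y'=λy, z=hλ:
  k1=λy_n ⇒ h·k1=z·y_n;  k2=λ(1+8/9z)y_n ⇒ h·k2=z(1+8/9z)y_n
  y_{n+1}/y_n = 1 + 2/5z + 3/5z(1+8/9z) = 1 + z + 8/15z²
  so R(z) = 1 + z + 8/15z².

Need |R(x)|<1, x<0.
x=-0.88: |R|=0.5330
R=1: x+8/15x²=0 ⇒ x=−15/8=-1.8750; min R=1−1/(4·8/15)=0.5312>−1
Confirm numerically:
  x=-1.795: |R|=0.92341 <1
  x=-1.090: |R|=0.54365 <1
  x=-1.025: |R|=0.53533 <1
  x=-1.021: |R|=0.53497 <1
  x=-2.178: |R|=1.35196 >1
  x=-2.026: |R|=1.16316 >1
  x=-1.939: |R|=1.06618 >1
So |R|<1 on (-1.8750, 0).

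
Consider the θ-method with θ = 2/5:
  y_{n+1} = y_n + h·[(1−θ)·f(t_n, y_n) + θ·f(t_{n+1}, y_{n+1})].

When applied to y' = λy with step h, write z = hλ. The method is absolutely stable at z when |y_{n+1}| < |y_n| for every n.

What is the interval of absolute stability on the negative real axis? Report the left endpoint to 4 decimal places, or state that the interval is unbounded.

On y'=λy, z=hλ:
  y_{n+1} = y_n + z·[3/5·y_n + 2/5·y_{n+1}] ⇒ (1 − 2/5z)y_{n+1} = (1 + 3/5z)y_n
  so R(z) = (1 + 3/5z)/(1 − 2/5z).

Solve |R(x)|<1 on ℝ⁻.
x=-1.72: |R|=0.0190
R=−1: 1+3/5x = −1+2/5x ⇒ -1/5x=2 ⇒ x=2/(-1/5)=-10.0000
Confirm numerically:
  x=-8.838: |R|=0.94876 <1
  x=-8.599: |R|=0.93689 <1
  x=-8.366: |R|=0.92481 <1
  x=-4.453: |R|=0.60111 <1
  x=-10.514: |R|=1.01975 >1
  x=-10.088: |R|=1.00350 >1
Interval (-10.0000, 0).

z∈(-10.0000,0).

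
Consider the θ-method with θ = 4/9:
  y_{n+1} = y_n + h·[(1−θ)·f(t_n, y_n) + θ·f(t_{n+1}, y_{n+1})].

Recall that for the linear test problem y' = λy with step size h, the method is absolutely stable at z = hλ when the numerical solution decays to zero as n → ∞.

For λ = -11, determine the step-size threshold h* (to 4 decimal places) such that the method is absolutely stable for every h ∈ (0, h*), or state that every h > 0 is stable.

Set f=λy, z=hλ:
  y_{n+1} = y_n + z·[5/9·y_n + 4/9·y_{n+1}] ⇒ (1 − 4/9z)y_{n+1} = (1 + 5/9z)y_n
  so R(z) = (1 + 5/9z)/(1 − 4/9z).

Need |R(x)|<1, x<0.
x=-0.75: |R|=0.4375
R=−1: 1+5/9x = −1+4/9x ⇒ -1/9x=2 ⇒ x=2/(-1/9)=-18.0000
Confirm numerically:
  x=-12.207: |R|=0.89982 <1
  x=-10.718: |R|=0.85962 <1
  x=-10.083: |R|=0.83952 <1
  x=-8.068: |R|=0.75935 <1
  x=-18.297: |R|=1.00361 >1
  x=-18.233: |R|=1.00284 >1
  x=-18.063: |R|=1.00078 >1
So |R|<1 on (-18.0000, 0).

(-18.0000,0); λ=-11 ⇒ h* = (18)/11 = 1.6364.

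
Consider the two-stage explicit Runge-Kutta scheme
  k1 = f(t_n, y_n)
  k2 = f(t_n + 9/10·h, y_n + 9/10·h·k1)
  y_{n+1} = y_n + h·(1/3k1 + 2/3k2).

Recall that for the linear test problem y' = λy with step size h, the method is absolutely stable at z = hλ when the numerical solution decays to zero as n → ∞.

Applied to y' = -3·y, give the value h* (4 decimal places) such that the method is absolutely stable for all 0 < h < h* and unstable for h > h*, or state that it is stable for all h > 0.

(-1.6667,0); λ=-3 ⇒ h* = (5/3)/3 = 0.5556.

With y'=λy (z=hλ):
  k1=λy_n ⇒ h·k1=z·y_n;  k2=λ(1+9/10z)y_n ⇒ h·k2=z(1+9/10z)y_n
  y_{n+1}/y_n = 1 + 1/3z + 2/3z(1+9/10z) = 1 + z + 3/5z²
  Hence R(z) = 1 + z + 3/5z².

Find x<0 with |R(x)|<1.
x=-1.4: |R|=0.7760
R=1: x+3/5x²=0 ⇒ x=−5/3=-1.6667; min R=1−1/(4·3/5)=0.5833>−1
Confirm numerically:
  x=-1.202: |R|=0.66488 <1
  x=-0.989: |R|=0.59787 <1
  x=-0.944: |R|=0.59068 <1
  x=-0.672: |R|=0.59895 <1
  x=-2.027: |R|=1.43824 >1
  x=-1.818: |R|=1.16507 >1
Interval (-1.6667, 0).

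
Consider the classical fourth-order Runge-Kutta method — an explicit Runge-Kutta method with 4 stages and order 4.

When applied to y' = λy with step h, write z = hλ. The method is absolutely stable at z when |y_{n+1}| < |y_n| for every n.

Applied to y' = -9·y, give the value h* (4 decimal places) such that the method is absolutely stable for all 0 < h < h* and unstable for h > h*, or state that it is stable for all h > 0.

(-2.7853,0); λ=-9 ⇒ h* = 0.3095.

Set f=λy, z=hλ:
  order 4, 4-stage ⇒ R(z)=1+z+z^2/2+z^3/6+z^4/24
  (e.g. R(-1.36)=0.28810, |R|=0.28810)

Need |R(x)|<1, x<0.
x=-1.36: |R|=0.2881
|R(-1.15)|=0.3306 |R(-0.64)|=0.5281 |R(-0.63)|=0.5333
Bisect:
  x_lo=-3.6078 |R|=3.1331  x_hi=-0.2999 |R|=0.7409
  mid=-1.95387 |R|=0.31901 →hi
  mid=-2.78086 |R|=0.99333 →hi
  mid=-3.19435 |R|=1.81342 →lo
  mid=-2.98760 |R|=1.35040 →lo
  mid=-2.88423 |R|=1.15971 →lo
  mid=-2.83254 |R|=1.07361 →lo
  mid=-2.80670 |R|=1.03276 →lo
  mid=-2.79378 |R|=1.01287 →lo
  mid=-2.78732 |R|=1.00306 →lo
  mid=-2.78409 |R|=0.99818 →hi
  ...
  [-2.78530,-2.78510] ⇒ x*=-2.7853
So |R|<1 on (-2.7853, 0).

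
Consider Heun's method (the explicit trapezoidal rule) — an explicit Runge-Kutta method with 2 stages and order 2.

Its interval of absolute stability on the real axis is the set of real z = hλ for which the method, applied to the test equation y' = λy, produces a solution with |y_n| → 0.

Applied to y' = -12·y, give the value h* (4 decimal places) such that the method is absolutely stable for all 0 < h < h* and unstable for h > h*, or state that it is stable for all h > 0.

On y'=λy, z=hλ:
  order 2, 2-stage ⇒ R(z)=1+z+z^2/2
  (e.g. R(-1.66)=0.71780, |R|=0.71780)

Find x<0 with |R(x)|<1.
x=-1.66: |R|=0.7178
|R(-1.93)|=0.9325 |R(-0.79)|=0.5221 |R(-0.77)|=0.5264
Bisect:
  x_lo=-2.8377 |R|=2.1886  x_hi=-0.2316 |R|=0.7952
  mid=-1.53466 |R|=0.64293 →hi
  mid=-2.18618 |R|=1.20351 →lo
  mid=-1.86042 |R|=0.87016 →hi
  mid=-2.02330 |R|=1.02357 →lo
  mid=-1.94186 |R|=0.94355 →hi
  mid=-1.98258 |R|=0.98273 →hi
  mid=-2.00294 |R|=1.00295 →lo
  ...
  [-2.00008,-1.99992] ⇒ x*=-2.0000
So |R|<1 on (-2.0000, 0).

(-2.0000,0); λ=-12 ⇒ h* = 0.1667.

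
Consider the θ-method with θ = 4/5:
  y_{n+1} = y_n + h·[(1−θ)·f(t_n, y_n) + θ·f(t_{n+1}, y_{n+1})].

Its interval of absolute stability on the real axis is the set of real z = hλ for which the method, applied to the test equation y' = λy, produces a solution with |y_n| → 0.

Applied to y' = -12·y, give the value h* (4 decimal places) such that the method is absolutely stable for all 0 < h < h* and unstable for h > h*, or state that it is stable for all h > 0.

unbounded; (−∞, 0). Any h>0 works for λ=-12.

On y'=λy, z=hλ:
  y_{n+1} = y_n + z·[1/5·y_n + 4/5·y_{n+1}] ⇒ (1 − 4/5z)y_{n+1} = (1 + 1/5z)y_n
  ⇒ R(z) = (1 + 1/5z)/(1 − 4/5z).

Boundary: |R(x)|=1, x<0.
x=-0.83: |R|=0.5012
x=-2: |R|=0.2308
x=-10: |R|=0.1111
x=-100: |R|=0.2346
θ=4/5≥1/2 ⇒ |1+1/5x|<|1−4/5x| ∀x<0 ⇒ stable on all of ℝ⁻.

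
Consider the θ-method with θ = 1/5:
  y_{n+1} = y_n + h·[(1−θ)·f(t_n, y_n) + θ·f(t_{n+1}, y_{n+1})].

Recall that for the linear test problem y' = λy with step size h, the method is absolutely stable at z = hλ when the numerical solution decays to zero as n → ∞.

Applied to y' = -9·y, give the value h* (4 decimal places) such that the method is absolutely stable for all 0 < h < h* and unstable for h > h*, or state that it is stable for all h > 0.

With y'=λy (z=hλ):
  y_{n+1} = y_n + z·[4/5·y_n + 1/5·y_{n+1}] ⇒ (1 − 1/5z)y_{n+1} = (1 + 4/5z)y_n
  so R(z) = (1 + 4/5z)/(1 − 1/5z).

Find x<0 with |R(x)|<1.
x=-1.51: |R|=0.1598
R=−1: 1+4/5x = −1+1/5x ⇒ -3/5x=2 ⇒ x=2/(-3/5)=-3.3333
Confirm numerically:
  x=-2.462: |R|=0.64969 <1
  x=-2.079: |R|=0.46843 <1
  x=-1.785: |R|=0.31540 <1
  x=-3.727: |R|=1.13533 >1
  x=-3.496: |R|=1.05744 >1
So |R|<1 on (-3.3333, 0).

(-3.3333,0); λ=-9 ⇒ h* = (10/3)/9 = 0.3704.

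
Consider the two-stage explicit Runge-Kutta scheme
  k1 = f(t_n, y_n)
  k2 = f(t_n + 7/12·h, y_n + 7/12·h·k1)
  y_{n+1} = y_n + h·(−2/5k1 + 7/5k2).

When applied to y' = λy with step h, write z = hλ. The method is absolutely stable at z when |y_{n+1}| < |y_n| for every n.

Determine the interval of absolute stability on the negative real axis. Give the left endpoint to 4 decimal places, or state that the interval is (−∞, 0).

z∈(-1.2245,0).

On y'=λy, z=hλ:
  k1=λy_n ⇒ h·k1=z·y_n;  k2=λ(1+7/12z)y_n ⇒ h·k2=z(1+7/12z)y_n
  y_{n+1}/y_n = 1 − 2/5z + 7/5z(1+7/12z) = 1 + z + 49/60z²
  R(z) = 1 + z + 49/60z².

Boundary: |R(x)|=1, x<0.
x=-0.9: |R|=0.7615
R=1: x+49/60x²=0 ⇒ x=−60/49=-1.2245; min R=1−1/(4·49/60)=0.6939>−1
Confirm numerically:
  x=-1.086: |R|=0.87717 <1
  x=-0.903: |R|=0.76292 <1
  x=-0.567: |R|=0.69555 <1
  x=-1.692: |R|=1.64601 >1
  x=-1.526: |R|=1.37575 >1
  x=-1.430: |R|=1.24000 >1
Interval (-1.2245, 0).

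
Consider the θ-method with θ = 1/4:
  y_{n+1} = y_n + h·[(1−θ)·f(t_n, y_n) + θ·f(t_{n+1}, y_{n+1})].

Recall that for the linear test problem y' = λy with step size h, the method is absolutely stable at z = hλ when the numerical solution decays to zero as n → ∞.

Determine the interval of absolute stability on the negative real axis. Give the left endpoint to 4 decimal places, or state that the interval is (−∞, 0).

On y'=λy, z=hλ:
  y_{n+1} = y_n + z·[3/4·y_n + 1/4·y_{n+1}] ⇒ (1 − 1/4z)y_{n+1} = (1 + 3/4z)y_n
  ⇒ R(z) = (1 + 3/4z)/(1 − 1/4z).

Boundary: |R(x)|=1, x<0.
x=-1.53: |R|=0.1067
R=−1: 1+3/4x = −1+1/4x ⇒ -1/2x=2 ⇒ x=2/(-1/2)=-4.0000
Confirm numerically:
  x=-3.407: |R|=0.83988 <1
  x=-2.514: |R|=0.54375 <1
  x=-2.377: |R|=0.49098 <1
  x=-2.034: |R|=0.34836 <1
  x=-4.584: |R|=1.13607 >1
  x=-4.548: |R|=1.12822 >1
  x=-4.063: |R|=1.01563 >1
Interval (-4.0000, 0).

(-4.0000, 0).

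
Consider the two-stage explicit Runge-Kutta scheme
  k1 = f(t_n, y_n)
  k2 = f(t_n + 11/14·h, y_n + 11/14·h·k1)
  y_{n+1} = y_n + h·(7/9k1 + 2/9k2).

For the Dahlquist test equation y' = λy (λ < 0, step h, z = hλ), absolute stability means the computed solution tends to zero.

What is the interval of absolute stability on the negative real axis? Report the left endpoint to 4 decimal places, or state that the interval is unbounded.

z∈(-5.7273,0).

On y'=λy, z=hλ:
  k1=λy_n ⇒ h·k1=z·y_n;  k2=λ(1+11/14z)y_n ⇒ h·k2=z(1+11/14z)y_n
  y_{n+1}/y_n = 1 + 7/9z + 2/9z(1+11/14z) = 1 + z + 11/63z²
  ⇒ R(z) = 1 + z + 11/63z².

Need |R(x)|<1, x<0.
x=-0.38: |R|=0.6452
R=1: x+11/63x²=0 ⇒ x=−63/11=-5.7273; min R=1−1/(4·11/63)=-0.4318>−1
Confirm numerically:
  x=-5.457: |R|=0.74248 <1
  x=-3.848: |R|=0.26263 <1
  x=-3.256: |R|=0.40494 <1
  x=-6.316: |R|=1.64924 >1
  x=-6.230: |R|=1.54686 >1
  x=-5.924: |R|=1.20348 >1
Interval (-5.7273, 0).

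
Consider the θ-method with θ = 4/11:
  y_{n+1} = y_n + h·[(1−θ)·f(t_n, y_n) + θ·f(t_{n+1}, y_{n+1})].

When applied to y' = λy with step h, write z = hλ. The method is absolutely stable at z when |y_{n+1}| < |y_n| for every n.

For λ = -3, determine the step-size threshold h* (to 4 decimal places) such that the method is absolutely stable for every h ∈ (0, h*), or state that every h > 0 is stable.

(-7.3333,0); λ=-3 ⇒ h* = (22/3)/3 = 2.4444.

On y'=λy, z=hλ:
  y_{n+1} = y_n + z·[7/11·y_n + 4/11·y_{n+1}] ⇒ (1 − 4/11z)y_{n+1} = (1 + 7/11z)y_n
  ⇒ R(z) = (1 + 7/11z)/(1 − 4/11z).

Need |R(x)|<1, x<0.
x=-0.86: |R|=0.3449
R=−1: 1+7/11x = −1+4/11x ⇒ -3/11x=2 ⇒ x=2/(-3/11)=-7.3333
Confirm numerically:
  x=-7.025: |R|=0.97634 <1
  x=-4.625: |R|=0.72458 <1
  x=-3.360: |R|=0.51227 <1
  x=-7.872: |R|=1.03803 >1
  x=-7.696: |R|=1.02604 >1
  x=-7.395: |R|=1.00456 >1
Interval (-7.3333, 0).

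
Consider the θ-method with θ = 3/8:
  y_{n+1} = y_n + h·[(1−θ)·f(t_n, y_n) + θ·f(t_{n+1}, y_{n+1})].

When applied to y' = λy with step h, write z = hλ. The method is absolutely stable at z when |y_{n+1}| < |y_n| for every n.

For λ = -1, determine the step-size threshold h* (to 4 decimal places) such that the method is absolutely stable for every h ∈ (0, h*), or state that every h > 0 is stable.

(-8.0000,0); λ=-1 ⇒ h* = (8)/1 = 8.0000.

On y'=λy, z=hλ:
  y_{n+1} = y_n + z·[5/8·y_n + 3/8·y_{n+1}] ⇒ (1 − 3/8z)y_{n+1} = (1 + 5/8z)y_n
  ⇒ R(z) = (1 + 5/8z)/(1 − 3/8z).

Solve |R(x)|<1 on ℝ⁻.
x=-1.58: |R|=0.0078
R=−1: 1+5/8x = −1+3/8x ⇒ -1/4x=2 ⇒ x=2/(-1/4)=-8.0000
Confirm numerically:
  x=-7.618: |R|=0.97524 <1
  x=-4.743: |R|=0.70696 <1
  x=-4.539: |R|=0.67979 <1
  x=-3.253: |R|=0.46540 <1
  x=-8.541: |R|=1.03218 >1
  x=-8.409: |R|=1.02462 >1
  x=-8.370: |R|=1.02235 >1
Stable set (-8.0000, 0).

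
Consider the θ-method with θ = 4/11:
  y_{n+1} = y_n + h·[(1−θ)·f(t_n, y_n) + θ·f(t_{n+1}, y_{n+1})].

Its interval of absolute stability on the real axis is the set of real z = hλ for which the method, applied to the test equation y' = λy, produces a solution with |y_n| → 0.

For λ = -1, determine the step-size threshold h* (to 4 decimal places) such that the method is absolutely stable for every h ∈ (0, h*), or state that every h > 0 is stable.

Set f=λy, z=hλ:
  y_{n+1} = y_n + z·[7/11·y_n + 4/11·y_{n+1}] ⇒ (1 − 4/11z)y_{n+1} = (1 + 7/11z)y_n
  R(z) = (1 + 7/11z)/(1 − 4/11z).

Boundary: |R(x)|=1, x<0.
x=-1.52: |R|=0.0211
R=−1: 1+7/11x = −1+4/11x ⇒ -3/11x=2 ⇒ x=2/(-3/11)=-7.3333
Confirm numerically:
  x=-6.106: |R|=0.89606 <1
  x=-4.566: |R|=0.71631 <1
  x=-3.600: |R|=0.55906 <1
  x=-7.779: |R|=1.03175 >1
  x=-7.427: |R|=1.00690 >1
  x=-7.355: |R|=1.00161 >1
So |R|<1 on (-7.3333, 0).

(-7.3333,0); λ=-1 ⇒ h* = (22/3)/1 = 7.3333.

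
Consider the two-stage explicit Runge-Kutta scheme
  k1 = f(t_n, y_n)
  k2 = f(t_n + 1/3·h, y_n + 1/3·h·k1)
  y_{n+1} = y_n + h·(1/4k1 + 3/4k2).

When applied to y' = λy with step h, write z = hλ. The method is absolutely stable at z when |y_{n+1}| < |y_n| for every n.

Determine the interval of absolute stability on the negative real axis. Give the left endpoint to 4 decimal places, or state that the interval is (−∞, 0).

z∈(-4.0000,0).

Test eqn y'=λy, z=hλ:
  k1=λy_n ⇒ h·k1=z·y_n;  k2=λ(1+1/3z)y_n ⇒ h·k2=z(1+1/3z)y_n
  y_{n+1}/y_n = 1 + 1/4z + 3/4z(1+1/3z) = 1 + z + 1/4z²
  so R(z) = 1 + z + 1/4z².

Need |R(x)|<1, x<0.
x=-1.25: |R|=0.1406
R=1: x+1/4x²=0 ⇒ x=−4=-4.0000; min R=1−1/(4·1/4)=0.0000>−1
Confirm numerically:
  x=-3.591: |R|=0.63282 <1
  x=-1.848: |R|=0.00578 <1
  x=-1.687: |R|=0.02449 <1
  x=-4.477: |R|=1.53388 >1
  x=-4.407: |R|=1.44841 >1
So |R|<1 on (-4.0000, 0).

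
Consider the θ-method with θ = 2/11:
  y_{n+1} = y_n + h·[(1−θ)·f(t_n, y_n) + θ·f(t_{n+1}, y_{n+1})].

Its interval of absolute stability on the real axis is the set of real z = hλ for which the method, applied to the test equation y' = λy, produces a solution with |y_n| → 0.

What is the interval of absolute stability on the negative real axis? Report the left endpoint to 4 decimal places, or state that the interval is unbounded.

z∈(-3.1429,0).

With y'=λy (z=hλ):
  y_{n+1} = y_n + z·[9/11·y_n + 2/11·y_{n+1}] ⇒ (1 − 2/11z)y_{n+1} = (1 + 9/11z)y_n
  R(z) = (1 + 9/11z)/(1 − 2/11z).

Boundary: |R(x)|=1, x<0.
x=-0.71: |R|=0.3712
R=−1: 1+9/11x = −1+2/11x ⇒ -7/11x=2 ⇒ x=2/(-7/11)=-3.1429
Confirm numerically:
  x=-2.821: |R|=0.86462 <1
  x=-2.771: |R|=0.84264 <1
  x=-2.395: |R|=0.66846 <1
  x=-3.607: |R|=1.17838 >1
  x=-3.478: |R|=1.13065 >1
Stable set (-3.1429, 0).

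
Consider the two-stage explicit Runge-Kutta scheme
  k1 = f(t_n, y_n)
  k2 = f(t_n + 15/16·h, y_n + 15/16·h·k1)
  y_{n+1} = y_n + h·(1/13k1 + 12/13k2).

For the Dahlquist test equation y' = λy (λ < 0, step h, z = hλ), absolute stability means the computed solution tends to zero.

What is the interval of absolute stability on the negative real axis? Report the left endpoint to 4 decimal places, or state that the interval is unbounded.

Test eqn y'=λy, z=hλ:
  k1=λy_n ⇒ h·k1=z·y_n;  k2=λ(1+15/16z)y_n ⇒ h·k2=z(1+15/16z)y_n
  y_{n+1}/y_n = 1 + 1/13z + 12/13z(1+15/16z) = 1 + z + 45/52z²
  Hence R(z) = 1 + z + 45/52z².

Boundary: |R(x)|=1, x<0.
x=-1.48: |R|=1.4155
R=1: x+45/52x²=0 ⇒ x=−52/45=-1.1556; min R=1−1/(4·45/52)=0.7111>−1
Confirm numerically:
  x=-1.021: |R|=0.88111 <1
  x=-0.610: |R|=0.71201 <1
  x=-0.530: |R|=0.71309 <1
  x=-1.742: |R|=1.88407 >1
  x=-1.677: |R|=1.75675 >1
  x=-1.553: |R|=1.53414 >1
So |R|<1 on (-1.1556, 0).

z∈(-1.1556,0).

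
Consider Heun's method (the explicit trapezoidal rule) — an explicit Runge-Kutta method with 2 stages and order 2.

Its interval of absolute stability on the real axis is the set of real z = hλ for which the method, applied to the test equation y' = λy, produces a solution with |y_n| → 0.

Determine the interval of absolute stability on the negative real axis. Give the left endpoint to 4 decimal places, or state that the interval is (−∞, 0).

Test eqn y'=λy, z=hλ:
  order 2, 2-stage ⇒ R(z)=1+z+z^2/2
  (e.g. R(-0.44)=0.65680, |R|=0.65680)

Solve |R(x)|<1 on ℝ⁻.
x=-0.44: |R|=0.6568
|R(-0.93)|=0.5025 |R(-0.77)|=0.5264 |R(-0.75)|=0.5312
Bisect:
  x_lo=-2.8095 |R|=2.1371  x_hi=-0.2721 |R|=0.7649
  mid=-1.54077 |R|=0.64622 →hi
  mid=-2.17512 |R|=1.19045 →lo
  mid=-1.85794 |R|=0.86803 →hi
  mid=-2.01653 |R|=1.01667 →lo
  mid=-1.93724 |R|=0.93921 →hi
  mid=-1.97688 |R|=0.97715 →hi
  mid=-1.99671 |R|=0.99671 →hi
  mid=-2.00662 |R|=1.00664 →lo
  mid=-2.00166 |R|=1.00166 →lo
  mid=-1.99918 |R|=0.99919 →hi
  ...
  [-2.00011,-1.99996] ⇒ x*=-2.0000
Stable set (-2.0000, 0).

(-2.0000, 0).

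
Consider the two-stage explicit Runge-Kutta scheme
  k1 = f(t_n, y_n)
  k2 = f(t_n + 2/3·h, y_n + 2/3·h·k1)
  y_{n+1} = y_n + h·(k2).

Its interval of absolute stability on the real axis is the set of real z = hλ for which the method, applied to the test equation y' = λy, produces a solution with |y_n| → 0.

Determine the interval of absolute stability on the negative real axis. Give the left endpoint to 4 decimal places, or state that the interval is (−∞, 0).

z∈(-1.5000,0).

Test eqn y'=λy, z=hλ:
  k1=λy_n ⇒ h·k1=z·y_n;  k2=λ(1+2/3z)y_n ⇒ h·k2=z(1+2/3z)y_n
  y_{n+1}/y_n = 1 + z(1+2/3z) = 1 + z + 2/3z²
  R(z) = 1 + z + 2/3z².

Find x<0 with |R(x)|<1.
x=-1.41: |R|=0.9154
R=1: x+2/3x²=0 ⇒ x=−3/2=-1.5000; min R=1−1/(4·2/3)=0.6250>−1
Confirm numerically:
  x=-1.315: |R|=0.83782 <1
  x=-1.304: |R|=0.82961 <1
  x=-1.117: |R|=0.71479 <1
  x=-1.045: |R|=0.68302 <1
  x=-1.652: |R|=1.16740 >1
  x=-1.601: |R|=1.10780 >1
Stable set (-1.5000, 0).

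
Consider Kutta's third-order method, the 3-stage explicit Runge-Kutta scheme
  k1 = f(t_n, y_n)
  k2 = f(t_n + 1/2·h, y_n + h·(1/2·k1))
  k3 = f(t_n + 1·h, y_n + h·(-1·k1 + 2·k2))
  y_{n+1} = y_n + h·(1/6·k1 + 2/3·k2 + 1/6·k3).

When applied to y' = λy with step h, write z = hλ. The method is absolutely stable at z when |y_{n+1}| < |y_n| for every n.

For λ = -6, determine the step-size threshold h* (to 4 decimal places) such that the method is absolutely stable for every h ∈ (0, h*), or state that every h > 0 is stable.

(-2.5127,0); λ=-6 ⇒ h* = 0.4188.

Set f=λy, z=hλ:
  order 3, 3-stage ⇒ R(z)=1+z+z^2/2+z^3/6
  (e.g. R(-1.08)=0.29325, |R|=0.29325)

Solve |R(x)|<1 on ℝ⁻.
x=-1.08: |R|=0.2932
|R(-2.61)|=1.1672 |R(-2.53)|=1.0286 |R(-1.07)|=0.2983
Bisect:
  x_lo=-3.3230 |R|=2.9175  x_hi=-0.2083 |R|=0.8119
  mid=-1.76565 |R|=0.12430 →hi
  mid=-2.54434 |R|=1.05270 →lo
  mid=-2.15499 |R|=0.50096 →hi
  mid=-2.34967 |R|=0.75126 →hi
  mid=-2.44700 |R|=0.89513 →hi
  mid=-2.49567 |R|=0.97214 →hi
  mid=-2.52000 |R|=1.01197 →lo
  mid=-2.50784 |R|=0.99195 →hi
  mid=-2.51392 |R|=1.00193 →lo
  ...
  [-2.51278,-2.51259] ⇒ x*=-2.5127
Stable set (-2.5127, 0).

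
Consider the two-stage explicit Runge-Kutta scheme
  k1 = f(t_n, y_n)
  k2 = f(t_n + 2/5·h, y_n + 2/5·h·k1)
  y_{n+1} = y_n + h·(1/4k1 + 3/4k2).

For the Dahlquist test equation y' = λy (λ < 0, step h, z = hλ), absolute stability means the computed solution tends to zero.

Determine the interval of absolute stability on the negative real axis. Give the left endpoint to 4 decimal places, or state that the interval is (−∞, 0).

z∈(-3.3333,0).

On y'=λy, z=hλ:
  k1=λy_n ⇒ h·k1=z·y_n;  k2=λ(1+2/5z)y_n ⇒ h·k2=z(1+2/5z)y_n
  y_{n+1}/y_n = 1 + 1/4z + 3/4z(1+2/5z) = 1 + z + 3/10z²
  Hence R(z) = 1 + z + 3/10z².

Find x<0 with |R(x)|<1.
x=-0.63: |R|=0.4891
R=1: x+3/10x²=0 ⇒ x=−10/3=-3.3333; min R=1−1/(4·3/10)=0.1667>−1
Confirm numerically:
  x=-3.014: |R|=0.71126 <1
  x=-2.018: |R|=0.20370 <1
  x=-1.955: |R|=0.19161 <1
  x=-1.490: |R|=0.17603 <1
  x=-3.916: |R|=1.68452 >1
  x=-3.674: |R|=1.37548 >1
So |R|<1 on (-3.3333, 0).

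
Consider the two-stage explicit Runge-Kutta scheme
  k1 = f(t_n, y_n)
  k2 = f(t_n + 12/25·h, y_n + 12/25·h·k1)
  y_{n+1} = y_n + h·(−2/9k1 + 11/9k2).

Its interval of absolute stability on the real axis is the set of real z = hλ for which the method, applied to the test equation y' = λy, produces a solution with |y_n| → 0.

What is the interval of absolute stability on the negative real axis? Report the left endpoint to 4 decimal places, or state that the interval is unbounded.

z∈(-1.7045,0).

On y'=λy, z=hλ:
  k1=λy_n ⇒ h·k1=z·y_n;  k2=λ(1+12/25z)y_n ⇒ h·k2=z(1+12/25z)y_n
  y_{n+1}/y_n = 1 − 2/9z + 11/9z(1+12/25z) = 1 + z + 44/75z²
  R(z) = 1 + z + 44/75z².

Need |R(x)|<1, x<0.
x=-0.66: |R|=0.5956
R=1: x+44/75x²=0 ⇒ x=−75/44=-1.7045; min R=1−1/(4·44/75)=0.5739>−1
Confirm numerically:
  x=-1.293: |R|=0.68782 <1
  x=-0.826: |R|=0.57427 <1
  x=-0.736: |R|=0.58179 <1
  x=-2.191: |R|=1.62528 >1
  x=-1.740: |R|=1.03619 >1
Interval (-1.7045, 0).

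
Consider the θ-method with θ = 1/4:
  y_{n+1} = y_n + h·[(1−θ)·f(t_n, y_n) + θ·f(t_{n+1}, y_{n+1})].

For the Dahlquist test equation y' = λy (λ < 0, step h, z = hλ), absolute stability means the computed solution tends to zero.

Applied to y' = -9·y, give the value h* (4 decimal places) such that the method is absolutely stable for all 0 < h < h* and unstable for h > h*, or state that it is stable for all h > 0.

With y'=λy (z=hλ):
  y_{n+1} = y_n + z·[3/4·y_n + 1/4·y_{n+1}] ⇒ (1 − 1/4z)y_{n+1} = (1 + 3/4z)y_n
  so R(z) = (1 + 3/4z)/(1 − 1/4z).

Boundary: |R(x)|=1, x<0.
x=-1.76: |R|=0.2222
R=−1: 1+3/4x = −1+1/4x ⇒ -1/2x=2 ⇒ x=2/(-1/2)=-4.0000
Confirm numerically:
  x=-2.446: |R|=0.51784 <1
  x=-2.289: |R|=0.45588 <1
  x=-1.797: |R|=0.23995 <1
  x=-1.622: |R|=0.15404 <1
  x=-4.405: |R|=1.09637 >1
  x=-4.195: |R|=1.04759 >1
  x=-4.150: |R|=1.03681 >1
Stable set (-4.0000, 0).

(-4.0000,0); λ=-9 ⇒ h* = (4)/9 = 0.4444.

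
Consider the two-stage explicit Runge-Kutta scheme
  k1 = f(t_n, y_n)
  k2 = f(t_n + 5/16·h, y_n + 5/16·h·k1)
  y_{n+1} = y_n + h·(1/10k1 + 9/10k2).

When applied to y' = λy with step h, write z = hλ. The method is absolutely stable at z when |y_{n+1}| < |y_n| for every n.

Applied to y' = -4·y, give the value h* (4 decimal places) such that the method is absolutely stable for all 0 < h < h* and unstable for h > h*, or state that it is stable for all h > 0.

On y'=λy, z=hλ:
  k1=λy_n ⇒ h·k1=z·y_n;  k2=λ(1+5/16z)y_n ⇒ h·k2=z(1+5/16z)y_n
  y_{n+1}/y_n = 1 + 1/10z + 9/10z(1+5/16z) = 1 + z + 9/32z²
  so R(z) = 1 + z + 9/32z².

Boundary: |R(x)|=1, x<0.
x=-0.37: |R|=0.6685
R=1: x+9/32x²=0 ⇒ x=−32/9=-3.5556; min R=1−1/(4·9/32)=0.1111>−1
Confirm numerically:
  x=-2.841: |R|=0.42905 <1
  x=-1.996: |R|=0.12450 <1
  x=-1.517: |R|=0.13024 <1
  x=-3.882: |R|=1.35642 >1
  x=-3.800: |R|=1.26125 >1
So |R|<1 on (-3.5556, 0).

(-3.5556,0); λ=-4 ⇒ h* = (32/9)/4 = 0.8889.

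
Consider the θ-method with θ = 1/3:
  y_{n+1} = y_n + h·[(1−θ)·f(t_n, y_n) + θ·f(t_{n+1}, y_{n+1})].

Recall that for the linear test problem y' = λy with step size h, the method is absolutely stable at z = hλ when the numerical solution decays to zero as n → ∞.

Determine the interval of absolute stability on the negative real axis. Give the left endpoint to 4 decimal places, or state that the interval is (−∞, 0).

Set f=λy, z=hλ:
  y_{n+1} = y_n + z·[2/3·y_n + 1/3·y_{n+1}] ⇒ (1 − 1/3z)y_{n+1} = (1 + 2/3z)y_n
  R(z) = (1 + 2/3z)/(1 − 1/3z).

Need |R(x)|<1, x<0.
x=-1.37: |R|=0.0595
R=−1: 1+2/3x = −1+1/3x ⇒ -1/3x=2 ⇒ x=2/(-1/3)=-6.0000
Confirm numerically:
  x=-3.792: |R|=0.67491 <1
  x=-3.310: |R|=0.57369 <1
  x=-3.273: |R|=0.56528 <1
  x=-3.171: |R|=0.54157 <1
  x=-6.597: |R|=1.06221 >1
  x=-6.452: |R|=1.04782 >1
  x=-6.313: |R|=1.03361 >1
So |R|<1 on (-6.0000, 0).

z∈(-6.0000,0).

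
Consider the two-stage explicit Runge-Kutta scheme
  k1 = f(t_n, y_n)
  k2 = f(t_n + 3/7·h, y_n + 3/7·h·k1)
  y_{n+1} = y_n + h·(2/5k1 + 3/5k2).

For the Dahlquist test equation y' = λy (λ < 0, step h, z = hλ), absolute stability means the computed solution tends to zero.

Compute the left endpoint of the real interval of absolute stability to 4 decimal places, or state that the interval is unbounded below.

With y'=λy (z=hλ):
  k1=λy_n ⇒ h·k1=z·y_n;  k2=λ(1+3/7z)y_n ⇒ h·k2=z(1+3/7z)y_n
  y_{n+1}/y_n = 1 + 2/5z + 3/5z(1+3/7z) = 1 + z + 9/35z²
  ⇒ R(z) = 1 + z + 9/35z².

Find x<0 with |R(x)|<1.
x=-1.73: |R|=0.0396
R=1: x+9/35x²=0 ⇒ x=−35/9=-3.8889; min R=1−1/(4·9/35)=0.0278>−1
Confirm numerically:
  x=-3.801: |R|=0.91410 <1
  x=-1.901: |R|=0.02826 <1
  x=-1.861: |R|=0.02957 <1
  x=-4.182: |R|=1.31520 >1
  x=-4.127: |R|=1.25269 >1
Stable set (-3.8889, 0).

left endpoint -3.8889.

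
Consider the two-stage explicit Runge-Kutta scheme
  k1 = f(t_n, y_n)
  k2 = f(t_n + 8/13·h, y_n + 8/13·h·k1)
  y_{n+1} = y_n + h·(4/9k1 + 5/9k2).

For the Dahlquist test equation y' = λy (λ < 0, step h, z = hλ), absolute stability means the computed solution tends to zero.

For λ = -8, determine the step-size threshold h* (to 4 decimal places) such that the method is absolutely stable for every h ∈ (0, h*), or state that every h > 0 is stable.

(-2.9250,0); λ=-8 ⇒ h* = (117/40)/8 = 0.3656.

Test eqn y'=λy, z=hλ:
  k1=λy_n ⇒ h·k1=z·y_n;  k2=λ(1+8/13z)y_n ⇒ h·k2=z(1+8/13z)y_n
  y_{n+1}/y_n = 1 + 4/9z + 5/9z(1+8/13z) = 1 + z + 40/117z²
  Hence R(z) = 1 + z + 40/117z².

Solve |R(x)|<1 on ℝ⁻.
x=-1.72: |R|=0.2914
R=1: x+40/117x²=0 ⇒ x=−117/40=-2.9250; min R=1−1/(4·40/117)=0.2687>−1
Confirm numerically:
  x=-2.085: |R|=0.40123 <1
  x=-2.000: |R|=0.36752 <1
  x=-1.257: |R|=0.28319 <1
  x=-3.509: |R|=1.70060 >1
  x=-3.247: |R|=1.35745 >1
  x=-3.048: |R|=1.12817 >1
Interval (-2.9250, 0).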